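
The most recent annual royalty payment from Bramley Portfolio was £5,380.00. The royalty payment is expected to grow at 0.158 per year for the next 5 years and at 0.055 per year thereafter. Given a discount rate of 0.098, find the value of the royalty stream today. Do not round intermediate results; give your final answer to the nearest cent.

£203870.06

D_1 = 6230.04000
D_2 = 7214.38632
D_3 = 8354.25936
D_4 = 9674.23234
D_5 = 11202.76105
Terminal value at year 5: TV = D_5×(1+g_2)/(r−g_2) = 11818.91290/0.043 = 274858.43963
P_0 = D_1/(1+r)^1 + D_2/(1+r)^2 + D_3/(1+r)^3 + D_4/(1+r)^4 + D_5/(1+r)^5 + TV/(1+r)^5
    = 5673.98907 + 5984.04312 + 6311.04001 + 6655.90558 + 7019.61627 + 172225.46901 = 203870.06307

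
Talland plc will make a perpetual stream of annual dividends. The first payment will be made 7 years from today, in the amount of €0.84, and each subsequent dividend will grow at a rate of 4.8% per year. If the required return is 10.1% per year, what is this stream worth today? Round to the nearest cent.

Value at end of year 6: C₁ / (r − g) = €0.84 / (0.101 − 0.048) = €15.8491
Discount to today: PV = €15.8491 / (1 + 0.101)^6 = €15.8491 / 1.781246 = €8.90

€8.90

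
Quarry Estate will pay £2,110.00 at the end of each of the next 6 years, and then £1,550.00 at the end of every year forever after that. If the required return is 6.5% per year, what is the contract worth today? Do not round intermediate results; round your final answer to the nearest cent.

£26557.12

PV of 6-year annuity: £2,110.00 × [1 − (1+0.065)^−6] / 0.065 = 10214.53861
Perpetuity value at year 6: £1,550.00 / 0.065 = 23846.15385
PV of perpetuity: 23846.15385 / (1+0.065)^6 = 16342.58283
Total PV = 10214.53861 + 16342.58283 = 26557.12144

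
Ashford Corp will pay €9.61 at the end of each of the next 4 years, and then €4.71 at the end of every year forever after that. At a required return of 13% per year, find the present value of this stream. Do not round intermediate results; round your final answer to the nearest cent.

€50.81

PV of 4-year annuity: €9.61 × [1 − (1+0.13)^−4] / 0.13 = 28.58467
Perpetuity value at year 4: €4.71 / 0.13 = 36.23077
PV of perpetuity: 36.23077 / (1+0.13)^4 = 22.22101
Total PV = 28.58467 + 22.22101 = 50.80568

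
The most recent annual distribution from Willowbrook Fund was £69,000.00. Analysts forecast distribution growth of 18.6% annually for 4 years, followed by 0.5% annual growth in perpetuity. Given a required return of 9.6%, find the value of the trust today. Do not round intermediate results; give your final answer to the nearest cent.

D_1 = 81834.00000
D_2 = 97055.12400
D_3 = 115107.37706
D_4 = 136517.34920
Terminal value at year 4: TV = D_4×(1+g_2)/(r−g_2) = 137199.93594/0.091 = 1507691.60378
P_0 = D_1/(1+r)^1 + D_2/(1+r)^2 + D_3/(1+r)^3 + D_4/(1+r)^4 + TV/(1+r)^4
    = 74666.05839 + 80797.39531 + 87432.21791 + 94611.87084 + 1044889.34284 = 1382396.88530

£1382396.89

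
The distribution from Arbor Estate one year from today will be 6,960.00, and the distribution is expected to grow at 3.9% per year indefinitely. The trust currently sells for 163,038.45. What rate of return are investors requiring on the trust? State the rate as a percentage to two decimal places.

P = D₁/(r − g) ⇒ r = D₁/P + g = 6,960.0000/163,038.45 + 0.039 = 0.042689 + 0.039 = 0.081689

8.17%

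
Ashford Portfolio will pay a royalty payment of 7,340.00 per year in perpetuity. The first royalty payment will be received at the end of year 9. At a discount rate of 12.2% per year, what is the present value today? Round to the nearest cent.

23954.85

Value at end of year 8: C / r = 7,340.00 / 0.122 = 60,163.9344
Discount to today: PV = 60,163.9344 / (1 + 0.122)^8 = 60,163.9344 / 2.511556 = 23,954.85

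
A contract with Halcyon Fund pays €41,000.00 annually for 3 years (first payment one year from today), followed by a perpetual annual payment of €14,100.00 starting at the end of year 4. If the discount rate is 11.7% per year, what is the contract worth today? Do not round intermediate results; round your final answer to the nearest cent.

PV of 3-year annuity: €41,000.00 × [1 − (1+0.117)^−3] / 0.117 = 98984.97226
Perpetuity value at year 3: €14,100.00 / 0.117 = 120512.82051
PV of perpetuity: 120512.82051 / (1+0.117)^3 = 86471.64713
Total PV = 98984.97226 + 86471.64713 = 185456.61939

€185456.62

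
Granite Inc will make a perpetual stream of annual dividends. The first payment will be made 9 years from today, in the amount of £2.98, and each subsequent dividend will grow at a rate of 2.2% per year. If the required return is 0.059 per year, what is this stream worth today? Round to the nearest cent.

£50.92

Value at end of year 8: C₁ / (r − g) = £2.98 / (0.059 − 0.022) = £80.5405
Discount to today: PV = £80.5405 / (1 + 0.059)^8 = £80.5405 / 1.581859 = £50.92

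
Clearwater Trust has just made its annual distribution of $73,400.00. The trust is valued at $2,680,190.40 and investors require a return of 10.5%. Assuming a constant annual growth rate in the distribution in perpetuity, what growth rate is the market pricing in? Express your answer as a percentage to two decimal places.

P = D₀(1+g)/(r−g) ⇒ P(r−g) = D₀(1+g) ⇒ g(P+D₀) = P·r − D₀
g = (P·r − D₀)/(P + D₀) = ($2,680,190.40×0.105 − $73,400.00) / ($2,680,190.40 + $73,400.00) = 0.075545

7.55%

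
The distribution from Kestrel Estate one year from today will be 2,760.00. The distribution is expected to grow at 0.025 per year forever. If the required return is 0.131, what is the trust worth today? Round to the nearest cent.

26037.74

Growing perpetuity: P = D₁ / (r − g) = 2,760.0000 / (0.131 − 0.025) = 26,037.74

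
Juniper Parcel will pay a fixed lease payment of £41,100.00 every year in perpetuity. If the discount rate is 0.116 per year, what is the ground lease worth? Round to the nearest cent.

Level perpetuity: PV = C / r = £41,100.00 / 0.116 = £354,310.34

£354310.34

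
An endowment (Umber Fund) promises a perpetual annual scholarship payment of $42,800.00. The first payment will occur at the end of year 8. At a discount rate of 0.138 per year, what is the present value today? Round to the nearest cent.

$125478.36

Value at end of year 7: C / r = $42,800.00 / 0.138 = $310,144.9275
Discount to today: PV = $310,144.9275 / (1 + 0.138)^7 = $310,144.9275 / 2.471700 = $125,478.36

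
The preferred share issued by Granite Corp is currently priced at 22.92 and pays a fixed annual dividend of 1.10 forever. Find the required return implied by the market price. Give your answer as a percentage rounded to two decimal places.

4.80%

P = C/r ⇒ r = C/P = 1.10/22.92 = 0.047993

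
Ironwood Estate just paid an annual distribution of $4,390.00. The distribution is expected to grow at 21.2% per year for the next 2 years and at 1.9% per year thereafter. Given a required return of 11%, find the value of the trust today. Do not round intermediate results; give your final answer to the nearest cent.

$68635.24

D_1 = 5320.68000
D_2 = 6448.66416
Terminal value at year 2: TV = D_2×(1+g_2)/(r−g_2) = 6571.18878/0.091 = 72210.86570
P_0 = D_1/(1+r)^1 + D_2/(1+r)^2 + TV/(1+r)^2
    = 4793.40541 + 5233.88050 + 58607.95853 = 68635.24443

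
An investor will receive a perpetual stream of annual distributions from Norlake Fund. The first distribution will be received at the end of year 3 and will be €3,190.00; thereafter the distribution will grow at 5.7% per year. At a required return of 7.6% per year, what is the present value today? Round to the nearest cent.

Value at end of year 2: C₁ / (r − g) = €3,190.00 / (0.076 − 0.057) = €167,894.7368
Discount to today: PV = €167,894.7368 / (1 + 0.076)^2 = €167,894.7368 / 1.157776 = €145,014.87

€145014.87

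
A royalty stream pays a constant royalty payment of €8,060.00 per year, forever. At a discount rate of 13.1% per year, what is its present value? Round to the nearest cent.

€61526.72

Level perpetuity: PV = C / r = €8,060.00 / 0.131 = €61,526.72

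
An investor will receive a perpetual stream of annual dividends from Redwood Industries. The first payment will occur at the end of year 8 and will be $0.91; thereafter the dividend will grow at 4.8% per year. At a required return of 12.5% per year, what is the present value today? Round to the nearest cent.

$5.18

Value at end of year 7: C₁ / (r − g) = $0.91 / (0.125 − 0.048) = $11.8182
Discount to today: PV = $11.8182 / (1 + 0.125)^7 = $11.8182 / 2.280697 = $5.18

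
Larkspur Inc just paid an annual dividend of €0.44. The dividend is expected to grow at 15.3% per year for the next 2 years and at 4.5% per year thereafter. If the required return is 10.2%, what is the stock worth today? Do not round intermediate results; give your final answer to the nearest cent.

D_1 = 0.50732
D_2 = 0.58494
Terminal value at year 2: TV = D_2×(1+g_2)/(r−g_2) = 0.61126/0.057 = 10.72390
P_0 = D_1/(1+r)^1 + D_2/(1+r)^2 + TV/(1+r)^2
    = 0.46036 + 0.48167 + 8.83059 = 9.77262

€9.77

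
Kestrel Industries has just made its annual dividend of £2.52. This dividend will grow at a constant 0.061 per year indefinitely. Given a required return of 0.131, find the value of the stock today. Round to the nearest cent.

D₁ = D₀ × (1 + g) = £2.52 × 1.061 = £2.6737
Growing perpetuity: P = D₁ / (r − g) = £2.6737 / (0.131 − 0.061) = £38.20

£38.20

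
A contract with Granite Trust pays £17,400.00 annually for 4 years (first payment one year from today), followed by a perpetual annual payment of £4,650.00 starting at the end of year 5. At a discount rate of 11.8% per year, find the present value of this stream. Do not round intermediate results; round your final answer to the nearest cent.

PV of 4-year annuity: £17,400.00 × [1 − (1+0.118)^−4] / 0.118 = 53073.26897
Perpetuity value at year 4: £4,650.00 / 0.118 = 39406.77966
PV of perpetuity: 39406.77966 / (1+0.118)^4 = 25223.40606
Total PV = 53073.26897 + 25223.40606 = 78296.67503

£78296.68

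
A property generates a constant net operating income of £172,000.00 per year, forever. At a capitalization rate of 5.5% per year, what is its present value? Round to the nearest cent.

Level perpetuity: PV = C / r = £172,000.00 / 0.055 = £3,127,272.73

£3127272.73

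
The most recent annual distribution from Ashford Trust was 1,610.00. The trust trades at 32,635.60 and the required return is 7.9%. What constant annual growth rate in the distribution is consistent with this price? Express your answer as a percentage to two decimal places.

P = D₀(1+g)/(r−g) ⇒ P(r−g) = D₀(1+g) ⇒ g(P+D₀) = P·r − D₀
g = (P·r − D₀)/(P + D₀) = (32,635.60×0.079 − 1,610.00) / (32,635.60 + 1,610.00) = 0.028273

2.83%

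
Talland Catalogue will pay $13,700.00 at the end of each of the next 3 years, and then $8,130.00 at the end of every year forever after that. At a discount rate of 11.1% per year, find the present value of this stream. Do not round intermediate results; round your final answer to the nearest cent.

PV of 3-year annuity: $13,700.00 × [1 − (1+0.111)^−3] / 0.111 = 33420.74965
Perpetuity value at year 3: $8,130.00 / 0.111 = 73243.24324
PV of perpetuity: 73243.24324 / (1+0.111)^3 = 53410.34583
Total PV = 33420.74965 + 53410.34583 = 86831.09547

$86831.10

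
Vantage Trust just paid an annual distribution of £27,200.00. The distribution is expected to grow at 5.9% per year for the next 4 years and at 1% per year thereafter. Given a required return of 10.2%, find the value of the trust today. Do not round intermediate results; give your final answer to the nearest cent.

£353252.21

D_1 = 28804.80000
D_2 = 30504.28320
D_3 = 32304.03591
D_4 = 34209.97403
Terminal value at year 4: TV = D_4×(1+g_2)/(r−g_2) = 34552.07377/0.092 = 375566.01921
P_0 = D_1/(1+r)^1 + D_2/(1+r)^2 + D_3/(1+r)^3 + D_4/(1+r)^4 + TV/(1+r)^4
    = 26138.65699 + 25118.72754 + 24138.59570 + 23196.70858 + 254659.51806 = 353252.20686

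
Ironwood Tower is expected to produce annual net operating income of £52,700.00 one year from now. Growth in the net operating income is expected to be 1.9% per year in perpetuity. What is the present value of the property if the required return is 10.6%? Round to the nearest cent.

£605747.13

Growing perpetuity: P = D₁ / (r − g) = £52,700.0000 / (0.106 − 0.019) = £605,747.13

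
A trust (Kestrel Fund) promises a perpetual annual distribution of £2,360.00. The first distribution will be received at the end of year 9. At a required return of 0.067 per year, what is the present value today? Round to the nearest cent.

£20966.30

Value at end of year 8: C / r = £2,360.00 / 0.067 = £35,223.8806
Discount to today: PV = £35,223.8806 / (1 + 0.067)^8 = £35,223.8806 / 1.680023 = £20,966.30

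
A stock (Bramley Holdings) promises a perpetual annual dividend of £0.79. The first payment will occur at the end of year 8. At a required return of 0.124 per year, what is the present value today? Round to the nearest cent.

£2.81

Value at end of year 7: C / r = £0.79 / 0.124 = £6.3710
Discount to today: PV = £6.3710 / (1 + 0.124)^7 = £6.3710 / 2.266544 = £2.81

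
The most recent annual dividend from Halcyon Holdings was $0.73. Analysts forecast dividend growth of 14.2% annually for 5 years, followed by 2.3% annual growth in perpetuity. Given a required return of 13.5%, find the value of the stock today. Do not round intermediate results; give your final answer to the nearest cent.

$10.59

D_1 = 0.83366
D_2 = 0.95204
D_3 = 1.08723
D_4 = 1.24162
D_5 = 1.41793
Terminal value at year 5: TV = D_5×(1+g_2)/(r−g_2) = 1.45054/0.112 = 12.95123
P_0 = D_1/(1+r)^1 + D_2/(1+r)^2 + D_3/(1+r)^3 + D_4/(1+r)^4 + D_5/(1+r)^5 + TV/(1+r)^5
    = 0.73450 + 0.73903 + 0.74359 + 0.74818 + 0.75279 + 6.87593 = 10.59402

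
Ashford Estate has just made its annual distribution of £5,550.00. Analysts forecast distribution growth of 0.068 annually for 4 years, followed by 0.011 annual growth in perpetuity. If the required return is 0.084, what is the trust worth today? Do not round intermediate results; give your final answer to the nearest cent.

£93817.92

D_1 = 5927.40000
D_2 = 6330.46320
D_3 = 6760.93470
D_4 = 7220.67826
Terminal value at year 4: TV = D_4×(1+g_2)/(r−g_2) = 7300.10572/0.073 = 100001.44819
P_0 = D_1/(1+r)^1 + D_2/(1+r)^2 + D_3/(1+r)^3 + D_4/(1+r)^4 + TV/(1+r)^4
    = 5468.08118 + 5387.37150 + 5307.85310 + 5229.50840 + 72425.10951 = 93817.92369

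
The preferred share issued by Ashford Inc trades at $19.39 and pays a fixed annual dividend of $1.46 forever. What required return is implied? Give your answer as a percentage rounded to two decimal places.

7.53%

P = C/r ⇒ r = C/P = $1.46/$19.39 = 0.075297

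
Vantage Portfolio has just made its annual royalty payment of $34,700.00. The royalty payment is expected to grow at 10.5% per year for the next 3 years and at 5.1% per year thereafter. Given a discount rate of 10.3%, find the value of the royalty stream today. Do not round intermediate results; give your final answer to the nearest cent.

D_1 = 38343.50000
D_2 = 42369.56750
D_3 = 46818.37209
Terminal value at year 3: TV = D_3×(1+g_2)/(r−g_2) = 49206.10906/0.052 = 946271.32815
P_0 = D_1/(1+r)^1 + D_2/(1+r)^2 + D_3/(1+r)^3 + TV/(1+r)^3
    = 34762.91931 + 34825.95271 + 34889.10040 + 705162.39468 = 809640.36710

$809640.37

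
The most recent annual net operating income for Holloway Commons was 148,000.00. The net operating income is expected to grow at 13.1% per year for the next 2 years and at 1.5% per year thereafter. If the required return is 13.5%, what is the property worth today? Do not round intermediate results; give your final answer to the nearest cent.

1537462.47

D_1 = 167388.00000
D_2 = 189315.82800
Terminal value at year 2: TV = D_2×(1+g_2)/(r−g_2) = 192155.56542/0.12 = 1601296.37850
P_0 = D_1/(1+r)^1 + D_2/(1+r)^2 + TV/(1+r)^2
    = 147478.41410 + 146958.66638 + 1243025.38648 = 1537462.46696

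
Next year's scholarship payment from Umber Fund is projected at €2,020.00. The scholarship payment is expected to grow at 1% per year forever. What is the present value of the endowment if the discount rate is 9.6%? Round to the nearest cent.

Growing perpetuity: P = D₁ / (r − g) = €2,020.0000 / (0.096 − 0.01) = €23,488.37

€23488.37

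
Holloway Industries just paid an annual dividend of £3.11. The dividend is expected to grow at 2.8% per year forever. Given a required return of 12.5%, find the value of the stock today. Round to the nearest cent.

D₁ = D₀ × (1 + g) = £3.11 × 1.028 = £3.1971
Growing perpetuity: P = D₁ / (r − g) = £3.1971 / (0.125 − 0.028) = £32.96

£32.96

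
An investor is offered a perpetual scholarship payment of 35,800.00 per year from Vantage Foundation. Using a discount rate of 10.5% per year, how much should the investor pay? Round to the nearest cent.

Level perpetuity: PV = C / r = 35,800.00 / 0.105 = 340,952.38

340952.38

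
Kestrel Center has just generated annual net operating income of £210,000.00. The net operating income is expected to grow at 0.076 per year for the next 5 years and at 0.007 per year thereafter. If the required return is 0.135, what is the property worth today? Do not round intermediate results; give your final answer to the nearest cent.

D_1 = 225960.00000
D_2 = 243132.96000
D_3 = 261611.06496
D_4 = 281493.50590
D_5 = 302887.01235
Terminal value at year 5: TV = D_5×(1+g_2)/(r−g_2) = 305007.22143/0.128 = 2382868.91743
P_0 = D_1/(1+r)^1 + D_2/(1+r)^2 + D_3/(1+r)^3 + D_4/(1+r)^4 + D_5/(1+r)^5 + TV/(1+r)^5
    = 199083.70044 + 188734.85610 + 178923.96931 + 169623.07575 + 160805.66476 + 1265088.31575 = 2162259.58211

£2162259.58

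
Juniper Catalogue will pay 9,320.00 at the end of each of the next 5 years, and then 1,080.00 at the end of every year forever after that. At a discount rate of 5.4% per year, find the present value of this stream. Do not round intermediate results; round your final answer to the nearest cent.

PV of 5-year annuity: 9,320.00 × [1 − (1+0.054)^−5] / 0.054 = 39908.42685
Perpetuity value at year 5: 1,080.00 / 0.054 = 20000.00000
PV of perpetuity: 20000.00000 / (1+0.054)^5 = 15375.41835
Total PV = 39908.42685 + 15375.41835 = 55283.84520

55283.85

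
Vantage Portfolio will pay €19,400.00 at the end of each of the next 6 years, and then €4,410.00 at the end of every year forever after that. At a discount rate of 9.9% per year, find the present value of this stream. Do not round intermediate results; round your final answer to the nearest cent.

PV of 6-year annuity: €19,400.00 × [1 − (1+0.099)^−6] / 0.099 = 84740.23874
Perpetuity value at year 6: €4,410.00 / 0.099 = 44545.45455
PV of perpetuity: 44545.45455 / (1+0.099)^6 = 25282.33842
Total PV = 84740.23874 + 25282.33842 = 110022.57716

€110022.58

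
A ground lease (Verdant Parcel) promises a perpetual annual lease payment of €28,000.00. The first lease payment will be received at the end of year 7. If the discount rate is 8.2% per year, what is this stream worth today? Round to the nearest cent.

Value at end of year 6: C / r = €28,000.00 / 0.082 = €341,463.4146
Discount to today: PV = €341,463.4146 / (1 + 0.082)^6 = €341,463.4146 / 1.604588 = €212,804.41

€212804.41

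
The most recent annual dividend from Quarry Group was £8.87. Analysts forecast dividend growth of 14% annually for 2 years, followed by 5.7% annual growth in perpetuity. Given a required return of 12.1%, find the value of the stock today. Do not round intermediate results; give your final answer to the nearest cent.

£169.70

D_1 = 10.11180
D_2 = 11.52745
Terminal value at year 2: TV = D_2×(1+g_2)/(r−g_2) = 12.18452/0.064 = 190.38307
P_0 = D_1/(1+r)^1 + D_2/(1+r)^2 + TV/(1+r)^2
    = 9.02034 + 9.17323 + 151.50156 = 169.69513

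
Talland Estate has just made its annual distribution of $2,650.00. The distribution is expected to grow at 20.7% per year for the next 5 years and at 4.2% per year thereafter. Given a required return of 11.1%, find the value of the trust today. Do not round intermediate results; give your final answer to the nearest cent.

$77673.24

D_1 = 3198.55000
D_2 = 3860.64985
D_3 = 4659.80437
D_4 = 5624.38387
D_5 = 6788.63134
Terminal value at year 5: TV = D_5×(1+g_2)/(r−g_2) = 7073.75385/0.069 = 102518.17176
P_0 = D_1/(1+r)^1 + D_2/(1+r)^2 + D_3/(1+r)^3 + D_4/(1+r)^4 + D_5/(1+r)^5 + TV/(1+r)^5
    = 2878.98290 + 3127.75190 + 3398.01669 + 3691.63469 + 4010.62383 + 60566.23230 = 77673.24230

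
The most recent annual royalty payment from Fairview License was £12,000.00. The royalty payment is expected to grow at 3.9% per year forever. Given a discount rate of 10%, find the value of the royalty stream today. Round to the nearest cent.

£204393.44

D₁ = D₀ × (1 + g) = £12,000.00 × 1.039 = £12,468.0000
Growing perpetuity: P = D₁ / (r − g) = £12,468.0000 / (0.1 − 0.039) = £204,393.44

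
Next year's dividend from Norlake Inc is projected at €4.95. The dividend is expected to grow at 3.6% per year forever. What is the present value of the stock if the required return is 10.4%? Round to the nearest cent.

€72.79

Growing perpetuity: P = D₁ / (r − g) = €4.9500 / (0.104 − 0.036) = €72.79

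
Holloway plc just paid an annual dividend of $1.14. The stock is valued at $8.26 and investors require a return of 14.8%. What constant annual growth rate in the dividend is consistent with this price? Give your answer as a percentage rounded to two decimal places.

0.88%

P = D₀(1+g)/(r−g) ⇒ P(r−g) = D₀(1+g) ⇒ g(P+D₀) = P·r − D₀
g = (P·r − D₀)/(P + D₀) = ($8.26×0.148 − $1.14) / ($8.26 + $1.14) = 0.008774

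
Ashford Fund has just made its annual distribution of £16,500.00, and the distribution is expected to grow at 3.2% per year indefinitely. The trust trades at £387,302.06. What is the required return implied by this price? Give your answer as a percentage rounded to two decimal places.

7.60%

D₁ = £16,500.00 × 1.032 = £17,028.0000
P = D₁/(r − g) ⇒ r = D₁/P + g = £17,028.0000/£387,302.06 + 0.032 = 0.043966 + 0.032 = 0.075966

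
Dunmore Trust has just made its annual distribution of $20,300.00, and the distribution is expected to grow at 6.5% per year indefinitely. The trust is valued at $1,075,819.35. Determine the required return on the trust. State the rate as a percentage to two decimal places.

D₁ = $20,300.00 × 1.065 = $21,619.5000
P = D₁/(r − g) ⇒ r = D₁/P + g = $21,619.5000/$1,075,819.35 + 0.065 = 0.020096 + 0.065 = 0.085096

8.51%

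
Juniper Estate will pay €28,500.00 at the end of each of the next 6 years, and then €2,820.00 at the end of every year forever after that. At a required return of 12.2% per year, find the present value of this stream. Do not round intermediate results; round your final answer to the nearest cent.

PV of 6-year annuity: €28,500.00 × [1 − (1+0.122)^−6] / 0.122 = 116514.37842
Perpetuity value at year 6: €2,820.00 / 0.122 = 23114.75410
PV of perpetuity: 23114.75410 / (1+0.122)^6 = 11585.96297
Total PV = 116514.37842 + 11585.96297 = 128100.34139

€128100.34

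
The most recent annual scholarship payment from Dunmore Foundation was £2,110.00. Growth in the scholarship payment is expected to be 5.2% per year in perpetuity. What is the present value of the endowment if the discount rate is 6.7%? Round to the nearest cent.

D₁ = D₀ × (1 + g) = £2,110.00 × 1.052 = £2,219.7200
Growing perpetuity: P = D₁ / (r − g) = £2,219.7200 / (0.067 − 0.052) = £147,981.33

£147981.33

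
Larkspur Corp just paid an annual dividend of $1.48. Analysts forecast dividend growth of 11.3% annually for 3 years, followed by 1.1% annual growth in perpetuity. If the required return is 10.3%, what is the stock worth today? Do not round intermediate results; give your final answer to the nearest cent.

D_1 = 1.64724
D_2 = 1.83338
D_3 = 2.04055
Terminal value at year 3: TV = D_3×(1+g_2)/(r−g_2) = 2.06300/0.092 = 22.42387
P_0 = D_1/(1+r)^1 + D_2/(1+r)^2 + D_3/(1+r)^3 + TV/(1+r)^3
    = 1.49342 + 1.50696 + 1.52062 + 16.71029 = 21.23129

$21.23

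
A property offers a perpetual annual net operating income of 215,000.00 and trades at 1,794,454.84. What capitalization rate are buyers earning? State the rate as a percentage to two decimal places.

P = C/r ⇒ r = C/P = 215,000.00/1,794,454.84 = 0.119814

11.98%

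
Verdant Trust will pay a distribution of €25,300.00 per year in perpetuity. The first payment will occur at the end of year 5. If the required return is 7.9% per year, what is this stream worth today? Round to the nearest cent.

Value at end of year 4: C / r = €25,300.00 / 0.079 = €320,253.1646
Discount to today: PV = €320,253.1646 / (1 + 0.079)^4 = €320,253.1646 / 1.355457 = €236,269.49

€236269.49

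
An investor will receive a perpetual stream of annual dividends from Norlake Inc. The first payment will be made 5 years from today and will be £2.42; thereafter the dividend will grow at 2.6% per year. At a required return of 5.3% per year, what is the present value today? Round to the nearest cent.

Value at end of year 4: C₁ / (r − g) = £2.42 / (0.053 − 0.026) = £89.6296
Discount to today: PV = £89.6296 / (1 + 0.053)^4 = £89.6296 / 1.229457 = £72.90

£72.90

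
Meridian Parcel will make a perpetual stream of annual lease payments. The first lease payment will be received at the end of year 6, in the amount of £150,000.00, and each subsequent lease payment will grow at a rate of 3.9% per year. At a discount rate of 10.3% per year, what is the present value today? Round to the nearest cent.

Value at end of year 5: C₁ / (r − g) = £150,000.00 / (0.103 − 0.039) = £2,343,750.0000
Discount to today: PV = £2,343,750.0000 / (1 + 0.103)^5 = £2,343,750.0000 / 1.632592 = £1,435,600.90

£1435600.90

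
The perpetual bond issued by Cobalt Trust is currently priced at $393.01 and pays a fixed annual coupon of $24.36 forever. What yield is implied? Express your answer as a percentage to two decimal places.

P = C/r ⇒ r = C/P = $24.36/$393.01 = 0.061983

6.20%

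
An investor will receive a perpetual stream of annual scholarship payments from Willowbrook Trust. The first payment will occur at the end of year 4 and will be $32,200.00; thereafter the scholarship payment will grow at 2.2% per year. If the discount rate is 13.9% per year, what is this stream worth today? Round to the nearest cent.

Value at end of year 3: C₁ / (r − g) = $32,200.00 / (0.139 − 0.022) = $275,213.6752
Discount to today: PV = $275,213.6752 / (1 + 0.139)^3 = $275,213.6752 / 1.477649 = $186,251.10

$186251.10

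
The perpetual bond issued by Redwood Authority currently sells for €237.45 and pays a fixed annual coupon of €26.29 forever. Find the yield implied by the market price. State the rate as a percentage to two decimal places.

11.07%

P = C/r ⇒ r = C/P = €26.29/€237.45 = 0.110718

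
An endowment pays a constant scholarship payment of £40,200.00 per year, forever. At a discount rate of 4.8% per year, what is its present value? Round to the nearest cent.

Level perpetuity: PV = C / r = £40,200.00 / 0.048 = £837,500.00

£837500.00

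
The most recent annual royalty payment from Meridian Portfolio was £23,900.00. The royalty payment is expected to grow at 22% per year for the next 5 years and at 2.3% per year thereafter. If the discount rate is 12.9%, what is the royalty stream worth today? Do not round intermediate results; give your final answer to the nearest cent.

£491552.93

D_1 = 29158.00000
D_2 = 35572.76000
D_3 = 43398.76720
D_4 = 52946.49598
D_5 = 64594.72510
Terminal value at year 5: TV = D_5×(1+g_2)/(r−g_2) = 66080.40378/0.106 = 623400.03564
P_0 = D_1/(1+r)^1 + D_2/(1+r)^2 + D_3/(1+r)^3 + D_4/(1+r)^4 + D_5/(1+r)^5 + TV/(1+r)^5
    = 25826.39504 + 27908.06196 + 30157.51602 + 32588.28126 + 35214.97178 + 339857.69935 = 491552.92540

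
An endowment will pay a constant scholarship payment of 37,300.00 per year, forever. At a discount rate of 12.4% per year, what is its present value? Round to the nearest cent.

Level perpetuity: PV = C / r = 37,300.00 / 0.124 = 300,806.45

300806.45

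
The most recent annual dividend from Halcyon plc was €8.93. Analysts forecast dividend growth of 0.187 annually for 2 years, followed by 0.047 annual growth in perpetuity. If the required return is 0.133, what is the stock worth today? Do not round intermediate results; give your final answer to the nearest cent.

€138.48

D_1 = 10.59991
D_2 = 12.58209
Terminal value at year 2: TV = D_2×(1+g_2)/(r−g_2) = 13.17345/0.086 = 153.17967
P_0 = D_1/(1+r)^1 + D_2/(1+r)^2 + TV/(1+r)^2
    = 9.35561 + 9.80151 + 119.32771 = 138.48484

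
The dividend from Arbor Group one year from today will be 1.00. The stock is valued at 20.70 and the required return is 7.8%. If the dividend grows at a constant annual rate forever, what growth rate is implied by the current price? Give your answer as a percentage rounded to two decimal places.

2.97%

P = D₁/(r−g) ⇒ g = r − D₁/P = 0.078 − 1.00/20.70 = 0.029691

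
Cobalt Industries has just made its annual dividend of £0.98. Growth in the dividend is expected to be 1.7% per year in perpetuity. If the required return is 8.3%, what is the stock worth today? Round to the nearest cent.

D₁ = D₀ × (1 + g) = £0.98 × 1.017 = £0.9967
Growing perpetuity: P = D₁ / (r − g) = £0.9967 / (0.083 − 0.017) = £15.10

£15.10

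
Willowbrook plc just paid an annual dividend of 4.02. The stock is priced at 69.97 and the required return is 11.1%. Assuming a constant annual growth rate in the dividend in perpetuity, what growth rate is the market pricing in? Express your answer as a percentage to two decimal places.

5.06%

P = D₀(1+g)/(r−g) ⇒ P(r−g) = D₀(1+g) ⇒ g(P+D₀) = P·r − D₀
g = (P·r − D₀)/(P + D₀) = (69.97×0.111 − 4.02) / (69.97 + 4.02) = 0.050638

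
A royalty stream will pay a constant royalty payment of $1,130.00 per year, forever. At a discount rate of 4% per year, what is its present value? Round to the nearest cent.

$28250.00

Level perpetuity: PV = C / r = $1,130.00 / 0.04 = $28,250.00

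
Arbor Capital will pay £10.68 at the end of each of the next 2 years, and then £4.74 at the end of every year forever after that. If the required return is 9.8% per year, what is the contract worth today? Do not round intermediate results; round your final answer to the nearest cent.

PV of 2-year annuity: £10.68 × [1 − (1+0.098)^−2] / 0.098 = 18.58541
Perpetuity value at year 2: £4.74 / 0.098 = 48.36735
PV of perpetuity: 48.36735 / (1+0.098)^2 = 40.11877
Total PV = 18.58541 + 40.11877 = 58.70417

£58.70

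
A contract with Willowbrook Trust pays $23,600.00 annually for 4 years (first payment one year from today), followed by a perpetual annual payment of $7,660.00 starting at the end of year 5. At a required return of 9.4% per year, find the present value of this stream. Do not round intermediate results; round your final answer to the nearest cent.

$132680.33

PV of 4-year annuity: $23,600.00 × [1 − (1+0.094)^−4] / 0.094 = 75790.89387
Perpetuity value at year 4: $7,660.00 / 0.094 = 81489.36170
PV of perpetuity: 81489.36170 / (1+0.094)^4 = 56889.43598
Total PV = 75790.89387 + 56889.43598 = 132680.32985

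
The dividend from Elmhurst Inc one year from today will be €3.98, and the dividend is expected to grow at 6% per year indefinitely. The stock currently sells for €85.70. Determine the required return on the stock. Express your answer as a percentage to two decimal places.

P = D₁/(r − g) ⇒ r = D₁/P + g = €3.9800/€85.70 + 0.06 = 0.046441 + 0.06 = 0.106441

10.64%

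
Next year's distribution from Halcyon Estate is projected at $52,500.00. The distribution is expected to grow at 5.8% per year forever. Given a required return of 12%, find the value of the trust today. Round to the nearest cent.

$846774.19

Growing perpetuity: P = D₁ / (r − g) = $52,500.0000 / (0.12 − 0.058) = $846,774.19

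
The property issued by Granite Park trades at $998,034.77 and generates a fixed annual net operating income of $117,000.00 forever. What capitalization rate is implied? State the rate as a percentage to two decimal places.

P = C/r ⇒ r = C/P = $117,000.00/$998,034.77 = 0.117230

11.72%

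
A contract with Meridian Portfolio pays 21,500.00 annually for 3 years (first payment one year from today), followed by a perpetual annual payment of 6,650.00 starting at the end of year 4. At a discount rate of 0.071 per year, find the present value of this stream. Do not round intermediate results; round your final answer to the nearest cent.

132561.97

PV of 3-year annuity: 21,500.00 × [1 − (1+0.071)^−3] / 0.071 = 56319.86698
Perpetuity value at year 3: 6,650.00 / 0.071 = 93661.97183
PV of perpetuity: 93661.97183 / (1+0.071)^3 = 76242.10600
Total PV = 56319.86698 + 76242.10600 = 132561.97298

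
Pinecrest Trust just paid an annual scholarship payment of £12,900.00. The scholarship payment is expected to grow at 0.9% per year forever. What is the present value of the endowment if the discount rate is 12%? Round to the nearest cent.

£117262.16

D₁ = D₀ × (1 + g) = £12,900.00 × 1.009 = £13,016.1000
Growing perpetuity: P = D₁ / (r − g) = £13,016.1000 / (0.12 − 0.009) = £117,262.16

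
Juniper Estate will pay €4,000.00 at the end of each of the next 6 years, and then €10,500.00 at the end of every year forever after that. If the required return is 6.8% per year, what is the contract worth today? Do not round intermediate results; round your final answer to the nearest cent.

PV of 6-year annuity: €4,000.00 × [1 − (1+0.068)^−6] / 0.068 = 19184.44975
Perpetuity value at year 6: €10,500.00 / 0.068 = 154411.76471
PV of perpetuity: 154411.76471 / (1+0.068)^6 = 104052.58410
Total PV = 19184.44975 + 104052.58410 = 123237.03386

€123237.03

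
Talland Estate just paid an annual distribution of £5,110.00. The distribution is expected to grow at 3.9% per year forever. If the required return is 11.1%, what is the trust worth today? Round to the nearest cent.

£73740.14

D₁ = D₀ × (1 + g) = £5,110.00 × 1.039 = £5,309.2900
Growing perpetuity: P = D₁ / (r − g) = £5,309.2900 / (0.111 − 0.039) = £73,740.14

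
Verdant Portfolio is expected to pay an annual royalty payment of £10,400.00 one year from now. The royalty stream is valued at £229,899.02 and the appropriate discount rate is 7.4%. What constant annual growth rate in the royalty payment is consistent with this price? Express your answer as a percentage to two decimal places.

2.88%

P = D₁/(r−g) ⇒ g = r − D₁/P = 0.074 − £10,400.00/£229,899.02 = 0.028763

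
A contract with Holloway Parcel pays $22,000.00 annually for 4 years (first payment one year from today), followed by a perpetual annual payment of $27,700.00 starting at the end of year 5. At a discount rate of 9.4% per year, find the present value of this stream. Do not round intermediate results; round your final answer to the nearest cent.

$276375.42

PV of 4-year annuity: $22,000.00 × [1 − (1+0.094)^−4] / 0.094 = 70652.52819
Perpetuity value at year 4: $27,700.00 / 0.094 = 294680.85106
PV of perpetuity: 294680.85106 / (1+0.094)^4 = 205722.89512
Total PV = 70652.52819 + 205722.89512 = 276375.42331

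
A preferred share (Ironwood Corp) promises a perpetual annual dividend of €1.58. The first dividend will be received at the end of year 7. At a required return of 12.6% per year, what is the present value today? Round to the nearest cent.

€6.15

Value at end of year 6: C / r = €1.58 / 0.126 = €12.5397
Discount to today: PV = €12.5397 / (1 + 0.126)^6 = €12.5397 / 2.038123 = €6.15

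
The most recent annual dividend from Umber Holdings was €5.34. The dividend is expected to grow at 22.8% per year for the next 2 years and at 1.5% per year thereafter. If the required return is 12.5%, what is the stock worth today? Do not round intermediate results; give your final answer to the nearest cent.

€70.90

D_1 = 6.55752
D_2 = 8.05263
Terminal value at year 2: TV = D_2×(1+g_2)/(r−g_2) = 8.17342/0.11 = 74.30386
P_0 = D_1/(1+r)^1 + D_2/(1+r)^2 + TV/(1+r)^2
    = 5.82891 + 6.36258 + 58.70922 = 70.90070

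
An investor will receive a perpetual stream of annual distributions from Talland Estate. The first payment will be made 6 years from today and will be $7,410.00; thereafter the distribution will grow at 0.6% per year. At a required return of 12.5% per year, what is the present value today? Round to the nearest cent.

Value at end of year 5: C₁ / (r − g) = $7,410.00 / (0.125 − 0.006) = $62,268.9076
Discount to today: PV = $62,268.9076 / (1 + 0.125)^5 = $62,268.9076 / 1.802032 = $34,554.82

$34554.82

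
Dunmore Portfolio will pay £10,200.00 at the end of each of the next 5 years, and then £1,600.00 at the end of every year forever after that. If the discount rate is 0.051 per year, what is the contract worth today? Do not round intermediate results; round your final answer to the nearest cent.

PV of 5-year annuity: £10,200.00 × [1 − (1+0.051)^−5] / 0.051 = 44038.85479
Perpetuity value at year 5: £1,600.00 / 0.051 = 31372.54902
PV of perpetuity: 31372.54902 / (1+0.051)^5 = 24464.49337
Total PV = 44038.85479 + 24464.49337 = 68503.34815

£68503.35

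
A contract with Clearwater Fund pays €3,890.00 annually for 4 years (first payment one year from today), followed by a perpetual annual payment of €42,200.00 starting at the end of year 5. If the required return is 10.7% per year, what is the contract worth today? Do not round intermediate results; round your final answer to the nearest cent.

€274772.51

PV of 4-year annuity: €3,890.00 × [1 − (1+0.107)^−4] / 0.107 = 12146.22438
Perpetuity value at year 4: €42,200.00 / 0.107 = 394392.52336
PV of perpetuity: 394392.52336 / (1+0.107)^4 = 262626.28463
Total PV = 12146.22438 + 262626.28463 = 274772.50901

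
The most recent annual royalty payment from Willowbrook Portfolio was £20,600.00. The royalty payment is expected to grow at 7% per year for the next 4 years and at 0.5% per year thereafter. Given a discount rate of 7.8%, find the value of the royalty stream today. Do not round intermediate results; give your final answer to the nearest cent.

£356159.90

D_1 = 22042.00000
D_2 = 23584.94000
D_3 = 25235.88580
D_4 = 27002.39781
Terminal value at year 4: TV = D_4×(1+g_2)/(r−g_2) = 27137.40980/0.073 = 371745.33966
P_0 = D_1/(1+r)^1 + D_2/(1+r)^2 + D_3/(1+r)^3 + D_4/(1+r)^4 + TV/(1+r)^4
    = 20447.12430 + 20295.38312 + 20144.76803 + 19995.27068 + 275277.35666 = 356159.90281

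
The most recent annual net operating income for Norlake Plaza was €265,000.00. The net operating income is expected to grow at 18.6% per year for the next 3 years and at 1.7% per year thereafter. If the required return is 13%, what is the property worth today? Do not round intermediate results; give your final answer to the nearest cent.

D_1 = 314290.00000
D_2 = 372747.94000
D_3 = 442079.05684
Terminal value at year 3: TV = D_3×(1+g_2)/(r−g_2) = 449594.40081/0.113 = 3978711.51156
P_0 = D_1/(1+r)^1 + D_2/(1+r)^2 + D_3/(1+r)^3 + TV/(1+r)^3
    = 278132.74336 + 291916.31295 + 306382.96208 + 2757446.65874 = 3633878.67713

€3633878.68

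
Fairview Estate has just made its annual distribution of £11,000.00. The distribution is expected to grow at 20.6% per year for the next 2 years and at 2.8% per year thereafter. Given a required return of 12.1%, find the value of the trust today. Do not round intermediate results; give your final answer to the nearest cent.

£165295.33

D_1 = 13266.00000
D_2 = 15998.79600
Terminal value at year 2: TV = D_2×(1+g_2)/(r−g_2) = 16446.76229/0.093 = 176846.90632
P_0 = D_1/(1+r)^1 + D_2/(1+r)^2 + TV/(1+r)^2
    = 11834.07672 + 12731.39743 + 140729.85548 = 165295.32963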